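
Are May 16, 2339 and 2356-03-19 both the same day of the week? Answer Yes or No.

From May 16, 2339 to Mar 19, 2356 is 6152 days.
6152 mod 7 = 6, so they are different weekdays.
(May 16, 2339 is a Tuesday; Mar 19, 2356 is a Monday.)

No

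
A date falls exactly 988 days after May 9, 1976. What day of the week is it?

Monday

May 9, 1976 is a Sunday.
988 mod 7 = 1, so 988 days after a Sunday is Sunday + 1 = Monday.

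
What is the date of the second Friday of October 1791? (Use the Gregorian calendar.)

October 14, 1791

October 1, 1791 is a Saturday.
The first Friday is therefore October 7 (6 days later).
The second Friday is 7 + 1×7 = October 14.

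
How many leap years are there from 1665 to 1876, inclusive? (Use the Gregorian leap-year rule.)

51

Multiples of 4 in [1665,1876]: 53.
Of those, multiples of 100: 2 (not leap unless ÷400).
Multiples of 400: 0.
Leap years = 53 − 2 + 0 = 51.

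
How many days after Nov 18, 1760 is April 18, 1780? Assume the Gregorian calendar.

Nov 18, 1760 → Nov 18, 1761: 365 days.
Nov 18, 1761 → Nov 18, 1762: 365 days.
Nov 18, 1762 → Nov 18, 1763: 365 days.
Nov 18, 1763 → Nov 18, 1764: 366 days (Feb 29, 1764 is in that span).
Nov 18, 1764 → Nov 18, 1765: 365 days.
Nov 18, 1765 → Nov 18, 1766: 365 days.
Nov 18, 1766 → Nov 18, 1767: 365 days.
Nov 18, 1767 → Nov 18, 1768: 366 days (Feb 29, 1768 is in that span).
Nov 18, 1768 → Nov 18, 1769: 365 days.
Nov 18, 1769 → Nov 18, 1770: 365 days.
Nov 18, 1770 → Nov 18, 1771: 365 days.
Nov 18, 1771 → Nov 18, 1772: 366 days (Feb 29, 1772 is in that span).
Nov 18, 1772 → Nov 18, 1773: 365 days.
Nov 18, 1773 → Nov 18, 1774: 365 days.
Nov 18, 1774 → Nov 18, 1775: 365 days.
Nov 18, 1775 → Nov 18, 1776: 366 days (Feb 29, 1776 is in that span).
Nov 18, 1776 → Nov 18, 1777: 365 days.
Nov 18, 1777 → Nov 18, 1778: 365 days.
Nov 18, 1778 → Nov 18, 1779: 365 days.
Nov 18, 1779 → Dec 18, 1779: 30 days (November has 30).
Dec 18, 1779 → Jan 18, 1780: 31 days (December has 31).
Jan 18, 1780 → Feb 18, 1780: 31 days (January has 31).
Feb 18, 1780 → Mar 18, 1780: 29 days (February has 29).
Mar 18, 1780 → Apr 18, 1780: 31 days.
Total: 7091 days.

7091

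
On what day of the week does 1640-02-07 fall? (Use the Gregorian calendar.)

Tuesday

Doomsday rule: the anchor day for the 1600s is Tuesday. For year 40: 40÷12 = 3 r 4, and 4÷4 = 1, so 3+4+1 = 8.
Tuesday + 8 ≡ Wednesday — that's 1640's doomsday.
In February the doomsday date is Feb 29 (1640 is a leap year (divisible by 4)).
Feb 7 is 22 days before Feb 29; 22 mod 7 = 1, so Wednesday − 1 = Tuesday.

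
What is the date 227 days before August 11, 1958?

December 27, 1957

−11 → Jul 31, 1958 (end of Jul, 31 days; 216 left).
−31 → Jun 30, 1958 (end of Jun, 30 days; 185 left).
−30 → May 31, 1958 (end of May, 31 days; 155 left).
−31 → Apr 30, 1958 (end of Apr, 30 days; 124 left).
−30 → Mar 31, 1958 (end of Mar, 31 days; 94 left).
−31 → Feb 28, 1958 (end of Feb, 28 days; 63 left).
−28 → Jan 31, 1958 (end of Jan, 31 days; 35 left).
−31 → Dec 31, 1957 (end of Dec, 31 days; 4 left).
−4 → Dec 27, 1957.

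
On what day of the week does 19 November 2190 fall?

Friday

Doomsday rule: the anchor day for the 2100s is Sunday. For year 90: 90÷12 = 7 r 6, and 6÷4 = 1, so 7+6+1 = 14.
Sunday + 14 ≡ Sunday — that's 2190's doomsday.
In November the doomsday date is Nov 7.
Nov 19 is 12 days after Nov 7; 12 mod 7 = 5, so Sunday + 5 = Friday.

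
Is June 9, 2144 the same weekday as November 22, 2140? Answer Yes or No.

From Nov 22, 2140 to Jun 9, 2144 is 1295 days.
1295 mod 7 = 0, so they are the same weekday.
(Nov 22, 2140 is a Tuesday; Jun 9, 2144 is a Tuesday.)

Yes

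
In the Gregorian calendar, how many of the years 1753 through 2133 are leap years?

92

Multiples of 4 in [1753,2133]: 95.
Of those, multiples of 100: 4 (not leap unless ÷400).
Multiples of 400: 1.
Leap years = 95 − 4 + 1 = 92.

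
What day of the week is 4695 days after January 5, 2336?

Friday

Jan 5, 2336 is a Sunday.
4695 mod 7 = 5, so 4695 days after a Sunday is Sunday + 5 = Friday.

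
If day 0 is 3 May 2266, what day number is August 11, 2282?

May 3, 2266 → May 3, 2267: 365 days.
May 3, 2267 → May 3, 2268: 366 days (Feb 29, 2268 is in that span).
May 3, 2268 → May 3, 2269: 365 days.
May 3, 2269 → May 3, 2270: 365 days.
May 3, 2270 → May 3, 2271: 365 days.
May 3, 2271 → May 3, 2272: 366 days (Feb 29, 2272 is in that span).
May 3, 2272 → May 3, 2273: 365 days.
May 3, 2273 → May 3, 2274: 365 days.
May 3, 2274 → May 3, 2275: 365 days.
May 3, 2275 → May 3, 2276: 366 days (Feb 29, 2276 is in that span).
May 3, 2276 → May 3, 2277: 365 days.
May 3, 2277 → May 3, 2278: 365 days.
May 3, 2278 → May 3, 2279: 365 days.
May 3, 2279 → May 3, 2280: 366 days (Feb 29, 2280 is in that span).
May 3, 2280 → May 3, 2281: 365 days.
May 3, 2281 → May 3, 2282: 365 days.
May 3, 2282 → Jun 3, 2282: 31 days (May has 31).
Jun 3, 2282 → Jul 3, 2282: 30 days (June has 30).
Jul 3, 2282 → Aug 3, 2282: 31 days (July has 31).
Aug 3, 2282 → Aug 11, 2282: 8 days.
Total: 5944 days.

5944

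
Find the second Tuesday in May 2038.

May 1, 2038 is a Saturday.
The first Tuesday is therefore May 4 (3 days later).
The second Tuesday is 4 + 1×7 = May 11.

May 11, 2038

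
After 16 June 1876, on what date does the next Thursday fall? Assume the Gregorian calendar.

June 22, 1876

Jun 16, 1876 is a Friday.
From Friday to the next Thursday is 6 days.
Jun 16, 1876 + 6 = Jun 22, 1876.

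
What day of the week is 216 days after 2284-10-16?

Wednesday

First find the weekday of Oct 16, 2284. Doomsday rule: the anchor day for the 2200s is Friday. For year 84: 84÷12 = 7 r 0, and 0÷4 = 0, so 7+0+0 = 7.
Friday + 7 ≡ Friday — that's 2284's doomsday.
In October the doomsday date is Oct 10.
Oct 16 is 6 days after Oct 10; 6 mod 7 = 6, so Friday + 6 = Thursday.
216 mod 7 = 6, so 216 days after a Thursday is Thursday + 6 = Wednesday.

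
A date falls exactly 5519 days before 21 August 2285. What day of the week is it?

Aug 21, 2285 is a Friday.
5519 mod 7 = 3, so 5519 days before a Friday is Friday − 3 = Tuesday.

Tuesday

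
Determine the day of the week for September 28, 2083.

Tuesday

Doomsday rule: the anchor day for the 2000s is Tuesday. For year 83: 83÷12 = 6 r 11, and 11÷4 = 2, so 6+11+2 = 19.
Tuesday + 19 ≡ Sunday — that's 2083's doomsday.
In September the doomsday date is Sep 5.
Sep 28 is 23 days after Sep 5; 23 mod 7 = 2, so Sunday + 2 = Tuesday.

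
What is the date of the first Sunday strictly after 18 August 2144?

August 23, 2144

Aug 18, 2144 is a Tuesday.
From Tuesday to the next Sunday is 5 days.
Aug 18, 2144 + 5 = Aug 23, 2144.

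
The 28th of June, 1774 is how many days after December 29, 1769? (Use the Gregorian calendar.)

1642

Dec 29, 1769 → Dec 29, 1770: 365 days.
Dec 29, 1770 → Dec 29, 1771: 365 days.
Dec 29, 1771 → Dec 29, 1772: 366 days (Feb 29, 1772 is in that span).
Dec 29, 1772 → Dec 29, 1773: 365 days.
Dec 29, 1773 → Jan 29, 1774: 31 days (December has 31).
Jan 29, 1774 → Feb 28, 1774: 30 days (January has 31).
Feb 28, 1774 → Mar 28, 1774: 28 days (February has 28).
Mar 28, 1774 → Apr 28, 1774: 31 days (March has 31).
Apr 28, 1774 → May 28, 1774: 30 days (April has 30).
May 28, 1774 → Jun 28, 1774: 31 days.
Total: 1642 days.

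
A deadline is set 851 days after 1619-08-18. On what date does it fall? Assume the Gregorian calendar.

+366 (one year; includes Feb 29, 1620) → Aug 18, 1620 (485 left).
+365 (one year) → Aug 18, 1621 (120 left).
Aug has 31 days: +14 → Sep 1, 1621 (106 left).
Sep has 30 days: +30 → Oct 1, 1621 (76 left).
Oct has 31 days: +31 → Nov 1, 1621 (45 left).
Nov has 30 days: +30 → Dec 1, 1621 (15 left).
+15 → Dec 16, 1621.

December 16, 1621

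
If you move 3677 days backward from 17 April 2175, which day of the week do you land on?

Saturday

Apr 17, 2175 is a Monday.
3677 mod 7 = 2, so 3677 days before a Monday is Monday − 2 = Saturday.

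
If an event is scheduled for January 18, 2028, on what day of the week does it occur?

Tuesday

Doomsday rule: the anchor day for the 2000s is Tuesday. For year 28: 28÷12 = 2 r 4, and 4÷4 = 1, so 2+4+1 = 7.
Tuesday + 7 ≡ Tuesday — that's 2028's doomsday.
In January the doomsday date is Jan 4 (2028 is a leap year (divisible by 4)).
Jan 18 is 14 days after Jan 4; 14 mod 7 = 0, so Tuesday + 0 = Tuesday.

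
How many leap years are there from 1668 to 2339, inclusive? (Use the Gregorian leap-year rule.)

162

Multiples of 4 in [1668,2339]: 168.
Of those, multiples of 100: 7 (not leap unless ÷400).
Multiples of 400: 1.
Leap years = 168 − 7 + 1 = 162.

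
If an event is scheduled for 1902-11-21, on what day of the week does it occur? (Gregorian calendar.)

Friday

January 1, 1902 is a Wednesday.
Jan 1, 1902 → Feb 1, 1902: 31 days (January has 31).
Feb 1, 1902 → Mar 1, 1902: 28 days (February has 28).
Mar 1, 1902 → Apr 1, 1902: 31 days (March has 31).
Apr 1, 1902 → May 1, 1902: 30 days (April has 30).
May 1, 1902 → Jun 1, 1902: 31 days (May has 31).
Jun 1, 1902 → Jul 1, 1902: 30 days (June has 30).
Jul 1, 1902 → Aug 1, 1902: 31 days (July has 31).
Aug 1, 1902 → Sep 1, 1902: 31 days (August has 31).
Sep 1, 1902 → Oct 1, 1902: 30 days (September has 30).
Oct 1, 1902 → Nov 1, 1902: 31 days (October has 31).
Nov 1, 1902 → Nov 21, 1902: 20 days.
Total: 324 days.
324 mod 7 = 2, so Wednesday + 2 = Friday.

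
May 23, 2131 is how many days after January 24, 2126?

1945

Jan 24, 2126 → Jan 24, 2127: 365 days.
Jan 24, 2127 → Jan 24, 2128: 365 days.
Jan 24, 2128 → Jan 24, 2129: 366 days (Feb 29, 2128 is in that span).
Jan 24, 2129 → Jan 24, 2130: 365 days.
Jan 24, 2130 → Jan 24, 2131: 365 days.
Jan 24, 2131 → Feb 24, 2131: 31 days (January has 31).
Feb 24, 2131 → Mar 24, 2131: 28 days (February has 28).
Mar 24, 2131 → Apr 24, 2131: 31 days (March has 31).
Apr 24, 2131 → May 23, 2131: 29 days.
Total: 1945 days.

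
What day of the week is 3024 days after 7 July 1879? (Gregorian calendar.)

Jul 7, 1879 is a Monday.
3024 mod 7 = 0, so 3024 days after a Monday is Monday + 0 = Monday.

Monday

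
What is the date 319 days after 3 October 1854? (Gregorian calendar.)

Oct has 31 days: +29 → Nov 1, 1854 (290 left).
Nov has 30 days: +30 → Dec 1, 1854 (260 left).
Dec has 31 days: +31 → Jan 1, 1855 (229 left).
Jan has 31 days: +31 → Feb 1, 1855 (198 left).
Feb has 28 days: +28 → Mar 1, 1855 (170 left).
Mar has 31 days: +31 → Apr 1, 1855 (139 left).
Apr has 30 days: +30 → May 1, 1855 (109 left).
May has 31 days: +31 → Jun 1, 1855 (78 left).
Jun has 30 days: +30 → Jul 1, 1855 (48 left).
Jul has 31 days: +31 → Aug 1, 1855 (17 left).
+17 → Aug 18, 1855.

August 18, 1855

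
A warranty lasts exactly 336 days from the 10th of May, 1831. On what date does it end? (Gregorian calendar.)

April 10, 1832

May has 31 days: +22 → Jun 1, 1831 (314 left).
Jun has 30 days: +30 → Jul 1, 1831 (284 left).
Jul has 31 days: +31 → Aug 1, 1831 (253 left).
Aug has 31 days: +31 → Sep 1, 1831 (222 left).
Sep has 30 days: +30 → Oct 1, 1831 (192 left).
Oct has 31 days: +31 → Nov 1, 1831 (161 left).
Nov has 30 days: +30 → Dec 1, 1831 (131 left).
Dec has 31 days: +31 → Jan 1, 1832 (100 left).
Jan has 31 days: +31 → Feb 1, 1832 (69 left).
Feb has 29 days: +29 → Mar 1, 1832 (40 left).
Mar has 31 days: +31 → Apr 1, 1832 (9 left).
+9 → Apr 10, 1832.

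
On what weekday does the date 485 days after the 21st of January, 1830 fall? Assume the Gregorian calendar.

Saturday

First find the weekday of Jan 21, 1830. Doomsday rule: the anchor day for the 1800s is Friday. For year 30: 30÷12 = 2 r 6, and 6÷4 = 1, so 2+6+1 = 9.
Friday + 9 ≡ Sunday — that's 1830's doomsday.
In January the doomsday date is Jan 3 (1830 is not a leap year).
Jan 21 is 18 days after Jan 3; 18 mod 7 = 4, so Sunday + 4 = Thursday.
485 mod 7 = 2, so 485 days after a Thursday is Thursday + 2 = Saturday.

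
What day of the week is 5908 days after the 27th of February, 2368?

Feb 27, 2368 is a Tuesday.
5908 mod 7 = 0, so 5908 days after a Tuesday is Tuesday + 0 = Tuesday.

Tuesday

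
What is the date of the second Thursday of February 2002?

February 14, 2002

February 1, 2002 is a Friday.
The first Thursday is therefore February 7 (6 days later).
The second Thursday is 7 + 1×7 = February 14.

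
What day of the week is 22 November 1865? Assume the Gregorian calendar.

Wednesday

Doomsday rule: the anchor day for the 1800s is Friday. For year 65: 65÷12 = 5 r 5, and 5÷4 = 1, so 5+5+1 = 11.
Friday + 11 ≡ Tuesday — that's 1865's doomsday.
In November the doomsday date is Nov 7.
Nov 22 is 15 days after Nov 7; 15 mod 7 = 1, so Tuesday + 1 = Wednesday.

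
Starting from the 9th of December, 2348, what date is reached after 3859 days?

July 4, 2359

+365 (one year) → Dec 9, 2349 (3494 left).
+365 (one year) → Dec 9, 2350 (3129 left).
+365 (one year) → Dec 9, 2351 (2764 left).
+366 (one year; includes Feb 29, 2352) → Dec 9, 2352 (2398 left).
+365 (one year) → Dec 9, 2353 (2033 left).
+365 (one year) → Dec 9, 2354 (1668 left).
+365 (one year) → Dec 9, 2355 (1303 left).
+366 (one year; includes Feb 29, 2356) → Dec 9, 2356 (937 left).
+365 (one year) → Dec 9, 2357 (572 left).
+365 (one year) → Dec 9, 2358 (207 left).
Dec has 31 days: +23 → Jan 1, 2359 (184 left).
Jan has 31 days: +31 → Feb 1, 2359 (153 left).
Feb has 28 days: +28 → Mar 1, 2359 (125 left).
Mar has 31 days: +31 → Apr 1, 2359 (94 left).
Apr has 30 days: +30 → May 1, 2359 (64 left).
May has 31 days: +31 → Jun 1, 2359 (33 left).
Jun has 30 days: +30 → Jul 1, 2359 (3 left).
+3 → Jul 4, 2359.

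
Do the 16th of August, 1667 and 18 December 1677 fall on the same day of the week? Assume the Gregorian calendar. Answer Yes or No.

No

From Aug 16, 1667 to Dec 18, 1677 is 3777 days.
3777 mod 7 = 4, so they are different weekdays.
(Aug 16, 1667 is a Tuesday; Dec 18, 1677 is a Saturday.)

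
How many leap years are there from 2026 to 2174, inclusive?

36

Multiples of 4 in [2026,2174]: 37.
Of those, multiples of 100: 1 (not leap unless ÷400).
Multiples of 400: 0.
Leap years = 37 − 1 + 0 = 36.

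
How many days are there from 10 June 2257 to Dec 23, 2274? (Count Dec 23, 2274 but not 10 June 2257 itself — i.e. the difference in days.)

Jun 10, 2257 → Jun 10, 2258: 365 days.
Jun 10, 2258 → Jun 10, 2259: 365 days.
Jun 10, 2259 → Jun 10, 2260: 366 days (Feb 29, 2260 is in that span).
Jun 10, 2260 → Jun 10, 2261: 365 days.
Jun 10, 2261 → Jun 10, 2262: 365 days.
Jun 10, 2262 → Jun 10, 2263: 365 days.
Jun 10, 2263 → Jun 10, 2264: 366 days (Feb 29, 2264 is in that span).
Jun 10, 2264 → Jun 10, 2265: 365 days.
Jun 10, 2265 → Jun 10, 2266: 365 days.
Jun 10, 2266 → Jun 10, 2267: 365 days.
Jun 10, 2267 → Jun 10, 2268: 366 days (Feb 29, 2268 is in that span).
Jun 10, 2268 → Jun 10, 2269: 365 days.
Jun 10, 2269 → Jun 10, 2270: 365 days.
Jun 10, 2270 → Jun 10, 2271: 365 days.
Jun 10, 2271 → Jun 10, 2272: 366 days (Feb 29, 2272 is in that span).
Jun 10, 2272 → Jun 10, 2273: 365 days.
Jun 10, 2273 → Jun 10, 2274: 365 days.
Jun 10, 2274 → Jul 10, 2274: 30 days (June has 30).
Jul 10, 2274 → Aug 10, 2274: 31 days (July has 31).
Aug 10, 2274 → Sep 10, 2274: 31 days (August has 31).
Sep 10, 2274 → Oct 10, 2274: 30 days (September has 30).
Oct 10, 2274 → Nov 10, 2274: 31 days (October has 31).
Nov 10, 2274 → Dec 10, 2274: 30 days (November has 30).
Dec 10, 2274 → Dec 23, 2274: 13 days.
Total: 6405 days.

6405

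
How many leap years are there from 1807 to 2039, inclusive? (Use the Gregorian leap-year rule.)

57

Multiples of 4 in [1807,2039]: 58.
Of those, multiples of 100: 2 (not leap unless ÷400).
Multiples of 400: 1.
Leap years = 58 − 2 + 1 = 57.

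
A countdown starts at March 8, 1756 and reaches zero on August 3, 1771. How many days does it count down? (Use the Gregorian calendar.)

Mar 8, 1756 → Mar 8, 1757: 365 days.
Mar 8, 1757 → Mar 8, 1758: 365 days.
Mar 8, 1758 → Mar 8, 1759: 365 days.
Mar 8, 1759 → Mar 8, 1760: 366 days (Feb 29, 1760 is in that span).
Mar 8, 1760 → Mar 8, 1761: 365 days.
Mar 8, 1761 → Mar 8, 1762: 365 days.
Mar 8, 1762 → Mar 8, 1763: 365 days.
Mar 8, 1763 → Mar 8, 1764: 366 days (Feb 29, 1764 is in that span).
Mar 8, 1764 → Mar 8, 1765: 365 days.
Mar 8, 1765 → Mar 8, 1766: 365 days.
Mar 8, 1766 → Mar 8, 1767: 365 days.
Mar 8, 1767 → Mar 8, 1768: 366 days (Feb 29, 1768 is in that span).
Mar 8, 1768 → Mar 8, 1769: 365 days.
Mar 8, 1769 → Mar 8, 1770: 365 days.
Mar 8, 1770 → Mar 8, 1771: 365 days.
Mar 8, 1771 → Apr 8, 1771: 31 days (March has 31).
Apr 8, 1771 → May 8, 1771: 30 days (April has 30).
May 8, 1771 → Jun 8, 1771: 31 days (May has 31).
Jun 8, 1771 → Jul 8, 1771: 30 days (June has 30).
Jul 8, 1771 → Aug 3, 1771: 26 days.
Total: 5626 days.

5626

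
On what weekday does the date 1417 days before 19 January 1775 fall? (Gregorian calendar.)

Monday

First find the weekday of Jan 19, 1775. Doomsday rule: the anchor day for the 1700s is Sunday. For year 75: 75÷12 = 6 r 3, and 3÷4 = 0, so 6+3+0 = 9.
Sunday + 9 ≡ Tuesday — that's 1775's doomsday.
In January the doomsday date is Jan 3 (1775 is not a leap year).
Jan 19 is 16 days after Jan 3; 16 mod 7 = 2, so Tuesday + 2 = Thursday.
1417 mod 7 = 3, so 1417 days before a Thursday is Thursday − 3 = Monday.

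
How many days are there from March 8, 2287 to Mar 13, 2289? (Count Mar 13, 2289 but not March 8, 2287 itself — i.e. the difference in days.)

Mar 8, 2287 → Mar 8, 2288: 366 days (Feb 29, 2288 is in that span).
Mar 8, 2288 → Apr 8, 2288: 31 days (March has 31).
Apr 8, 2288 → May 8, 2288: 30 days (April has 30).
May 8, 2288 → Jun 8, 2288: 31 days (May has 31).
Jun 8, 2288 → Jul 8, 2288: 30 days (June has 30).
Jul 8, 2288 → Aug 8, 2288: 31 days (July has 31).
Aug 8, 2288 → Sep 8, 2288: 31 days (August has 31).
Sep 8, 2288 → Oct 8, 2288: 30 days (September has 30).
Oct 8, 2288 → Nov 8, 2288: 31 days (October has 31).
Nov 8, 2288 → Dec 8, 2288: 30 days (November has 30).
Dec 8, 2288 → Jan 8, 2289: 31 days (December has 31).
Jan 8, 2289 → Feb 8, 2289: 31 days (January has 31).
Feb 8, 2289 → Mar 8, 2289: 28 days (February has 28).
Mar 8, 2289 → Mar 13, 2289: 5 days.
Total: 736 days.

736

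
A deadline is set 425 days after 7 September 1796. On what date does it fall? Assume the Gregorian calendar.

+365 (one year) → Sep 7, 1797 (60 left).
Sep has 30 days: +24 → Oct 1, 1797 (36 left).
Oct has 31 days: +31 → Nov 1, 1797 (5 left).
+5 → Nov 6, 1797.

November 6, 1797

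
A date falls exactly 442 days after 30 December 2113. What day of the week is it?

Dec 30, 2113 is a Saturday.
442 mod 7 = 1, so 442 days after a Saturday is Saturday + 1 = Sunday.

Sunday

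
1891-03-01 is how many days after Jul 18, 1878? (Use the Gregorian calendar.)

4609

Jul 18, 1878 → Jul 18, 1879: 365 days.
Jul 18, 1879 → Jul 18, 1880: 366 days (Feb 29, 1880 is in that span).
Jul 18, 1880 → Jul 18, 1881: 365 days.
Jul 18, 1881 → Jul 18, 1882: 365 days.
Jul 18, 1882 → Jul 18, 1883: 365 days.
Jul 18, 1883 → Jul 18, 1884: 366 days (Feb 29, 1884 is in that span).
Jul 18, 1884 → Jul 18, 1885: 365 days.
Jul 18, 1885 → Jul 18, 1886: 365 days.
Jul 18, 1886 → Jul 18, 1887: 365 days.
Jul 18, 1887 → Jul 18, 1888: 366 days (Feb 29, 1888 is in that span).
Jul 18, 1888 → Jul 18, 1889: 365 days.
Jul 18, 1889 → Jul 18, 1890: 365 days.
Jul 18, 1890 → Aug 18, 1890: 31 days (July has 31).
Aug 18, 1890 → Sep 18, 1890: 31 days (August has 31).
Sep 18, 1890 → Oct 18, 1890: 30 days (September has 30).
Oct 18, 1890 → Nov 18, 1890: 31 days (October has 31).
Nov 18, 1890 → Dec 18, 1890: 30 days (November has 30).
Dec 18, 1890 → Jan 18, 1891: 31 days (December has 31).
Jan 18, 1891 → Feb 18, 1891: 31 days (January has 31).
Feb 18, 1891 → Mar 1, 1891: 11 days.
Total: 4609 days.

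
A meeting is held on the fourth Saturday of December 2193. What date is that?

December 28, 2193

December 1, 2193 is a Sunday.
The first Saturday is therefore December 7 (6 days later).
The fourth Saturday is 7 + 3×7 = December 28.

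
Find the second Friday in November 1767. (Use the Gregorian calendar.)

November 13, 1767

November 1, 1767 is a Sunday.
The first Friday is therefore November 6 (5 days later).
The second Friday is 6 + 1×7 = November 13.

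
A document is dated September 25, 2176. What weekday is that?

Doomsday rule: the anchor day for the 2100s is Sunday. For year 76: 76÷12 = 6 r 4, and 4÷4 = 1, so 6+4+1 = 11.
Sunday + 11 ≡ Thursday — that's 2176's doomsday.
In September the doomsday date is Sep 5.
Sep 25 is 20 days after Sep 5; 20 mod 7 = 6, so Thursday + 6 = Wednesday.

Wednesday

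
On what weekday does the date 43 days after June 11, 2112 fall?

Sunday

Jun 11, 2112 is a Saturday.
43 mod 7 = 1, so 43 days after a Saturday is Saturday + 1 = Sunday.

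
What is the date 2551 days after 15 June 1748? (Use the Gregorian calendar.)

June 10, 1755

+365 (one year) → Jun 15, 1749 (2186 left).
+365 (one year) → Jun 15, 1750 (1821 left).
+365 (one year) → Jun 15, 1751 (1456 left).
+366 (one year; includes Feb 29, 1752) → Jun 15, 1752 (1090 left).
+365 (one year) → Jun 15, 1753 (725 left).
+365 (one year) → Jun 15, 1754 (360 left).
Jun has 30 days: +16 → Jul 1, 1754 (344 left).
Jul has 31 days: +31 → Aug 1, 1754 (313 left).
Aug has 31 days: +31 → Sep 1, 1754 (282 left).
Sep has 30 days: +30 → Oct 1, 1754 (252 left).
Oct has 31 days: +31 → Nov 1, 1754 (221 left).
Nov has 30 days: +30 → Dec 1, 1754 (191 left).
Dec has 31 days: +31 → Jan 1, 1755 (160 left).
Jan has 31 days: +31 → Feb 1, 1755 (129 left).
Feb has 28 days: +28 → Mar 1, 1755 (101 left).
Mar has 31 days: +31 → Apr 1, 1755 (70 left).
Apr has 30 days: +30 → May 1, 1755 (40 left).
May has 31 days: +31 → Jun 1, 1755 (9 left).
+9 → Jun 10, 1755.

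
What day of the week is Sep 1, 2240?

Tuesday

Doomsday rule: the anchor day for the 2200s is Friday. For year 40: 40÷12 = 3 r 4, and 4÷4 = 1, so 3+4+1 = 8.
Friday + 8 ≡ Saturday — that's 2240's doomsday.
In September the doomsday date is Sep 5.
Sep 1 is 4 days before Sep 5; 4 mod 7 = 4, so Saturday − 4 = Tuesday.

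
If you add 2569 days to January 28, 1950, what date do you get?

February 9, 1957

+365 (one year) → Jan 28, 1951 (2204 left).
+365 (one year) → Jan 28, 1952 (1839 left).
+366 (one year; includes Feb 29, 1952) → Jan 28, 1953 (1473 left).
+365 (one year) → Jan 28, 1954 (1108 left).
+365 (one year) → Jan 28, 1955 (743 left).
+365 (one year) → Jan 28, 1956 (378 left).
Jan has 31 days: +4 → Feb 1, 1956 (374 left).
Feb has 29 days: +29 → Mar 1, 1956 (345 left).
Mar has 31 days: +31 → Apr 1, 1956 (314 left).
Apr has 30 days: +30 → May 1, 1956 (284 left).
May has 31 days: +31 → Jun 1, 1956 (253 left).
Jun has 30 days: +30 → Jul 1, 1956 (223 left).
Jul has 31 days: +31 → Aug 1, 1956 (192 left).
Aug has 31 days: +31 → Sep 1, 1956 (161 left).
Sep has 30 days: +30 → Oct 1, 1956 (131 left).
Oct has 31 days: +31 → Nov 1, 1956 (100 left).
Nov has 30 days: +30 → Dec 1, 1956 (70 left).
Dec has 31 days: +31 → Jan 1, 1957 (39 left).
Jan has 31 days: +31 → Feb 1, 1957 (8 left).
+8 → Feb 9, 1957.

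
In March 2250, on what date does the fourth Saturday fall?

March 23, 2250

March 1, 2250 is a Friday.
The first Saturday is therefore March 2 (1 days later).
The fourth Saturday is 2 + 3×7 = March 23.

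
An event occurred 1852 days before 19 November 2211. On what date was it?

October 24, 2206

−365 (one year) → Nov 19, 2210 (1487 left).
−365 (one year) → Nov 19, 2209 (1122 left).
−365 (one year) → Nov 19, 2208 (757 left).
−366 (one year; includes Feb 29, 2208) → Nov 19, 2207 (391 left).
−19 → Oct 31, 2207 (end of Oct, 31 days; 372 left).
−31 → Sep 30, 2207 (end of Sep, 30 days; 341 left).
−30 → Aug 31, 2207 (end of Aug, 31 days; 311 left).
−31 → Jul 31, 2207 (end of Jul, 31 days; 280 left).
−31 → Jun 30, 2207 (end of Jun, 30 days; 249 left).
−30 → May 31, 2207 (end of May, 31 days; 219 left).
−31 → Apr 30, 2207 (end of Apr, 30 days; 188 left).
−30 → Mar 31, 2207 (end of Mar, 31 days; 158 left).
−31 → Feb 28, 2207 (end of Feb, 28 days; 127 left).
−28 → Jan 31, 2207 (end of Jan, 31 days; 99 left).
−31 → Dec 31, 2206 (end of Dec, 31 days; 68 left).
−31 → Nov 30, 2206 (end of Nov, 30 days; 37 left).
−30 → Oct 31, 2206 (end of Oct, 31 days; 7 left).
−7 → Oct 24, 2206.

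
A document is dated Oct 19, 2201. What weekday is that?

Monday

Doomsday rule: the anchor day for the 2200s is Friday. For year 01: 1÷12 = 0 r 1, and 1÷4 = 0, so 0+1+0 = 1.
Friday + 1 ≡ Saturday — that's 2201's doomsday.
In October the doomsday date is Oct 10.
Oct 19 is 9 days after Oct 10; 9 mod 7 = 2, so Saturday + 2 = Monday.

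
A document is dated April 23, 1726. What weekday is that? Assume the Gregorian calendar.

Doomsday rule: the anchor day for the 1700s is Sunday. For year 26: 26÷12 = 2 r 2, and 2÷4 = 0, so 2+2+0 = 4.
Sunday + 4 ≡ Thursday — that's 1726's doomsday.
In April the doomsday date is Apr 4.
Apr 23 is 19 days after Apr 4; 19 mod 7 = 5, so Thursday + 5 = Tuesday.

Tuesday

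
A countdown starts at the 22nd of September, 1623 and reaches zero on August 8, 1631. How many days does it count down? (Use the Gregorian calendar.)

Sep 22, 1623 → Sep 22, 1624: 366 days (Feb 29, 1624 is in that span).
Sep 22, 1624 → Sep 22, 1625: 365 days.
Sep 22, 1625 → Sep 22, 1626: 365 days.
Sep 22, 1626 → Sep 22, 1627: 365 days.
Sep 22, 1627 → Sep 22, 1628: 366 days (Feb 29, 1628 is in that span).
Sep 22, 1628 → Sep 22, 1629: 365 days.
Sep 22, 1629 → Sep 22, 1630: 365 days.
Sep 22, 1630 → Oct 22, 1630: 30 days (September has 30).
Oct 22, 1630 → Nov 22, 1630: 31 days (October has 31).
Nov 22, 1630 → Dec 22, 1630: 30 days (November has 30).
Dec 22, 1630 → Jan 22, 1631: 31 days (December has 31).
Jan 22, 1631 → Feb 22, 1631: 31 days (January has 31).
Feb 22, 1631 → Mar 22, 1631: 28 days (February has 28).
Mar 22, 1631 → Apr 22, 1631: 31 days (March has 31).
Apr 22, 1631 → May 22, 1631: 30 days (April has 30).
May 22, 1631 → Jun 22, 1631: 31 days (May has 31).
Jun 22, 1631 → Jul 22, 1631: 30 days (June has 30).
Jul 22, 1631 → Aug 8, 1631: 17 days.
Total: 2877 days.

2877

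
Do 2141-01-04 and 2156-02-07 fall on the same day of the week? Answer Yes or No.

From Jan 4, 2141 to Feb 7, 2156 is 5512 days.
5512 mod 7 = 3, so they are different weekdays.
(Jan 4, 2141 is a Wednesday; Feb 7, 2156 is a Saturday.)

No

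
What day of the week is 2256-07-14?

Doomsday rule: the anchor day for the 2200s is Friday. For year 56: 56÷12 = 4 r 8, and 8÷4 = 2, so 4+8+2 = 14.
Friday + 14 ≡ Friday — that's 2256's doomsday.
In July the doomsday date is Jul 11.
Jul 14 is 3 days after Jul 11; 3 mod 7 = 3, so Friday + 3 = Monday.

Monday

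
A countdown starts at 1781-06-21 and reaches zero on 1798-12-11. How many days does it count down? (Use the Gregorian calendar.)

Jun 21, 1781 → Jun 21, 1782: 365 days.
Jun 21, 1782 → Jun 21, 1783: 365 days.
Jun 21, 1783 → Jun 21, 1784: 366 days (Feb 29, 1784 is in that span).
Jun 21, 1784 → Jun 21, 1785: 365 days.
Jun 21, 1785 → Jun 21, 1786: 365 days.
Jun 21, 1786 → Jun 21, 1787: 365 days.
Jun 21, 1787 → Jun 21, 1788: 366 days (Feb 29, 1788 is in that span).
Jun 21, 1788 → Jun 21, 1789: 365 days.
Jun 21, 1789 → Jun 21, 1790: 365 days.
Jun 21, 1790 → Jun 21, 1791: 365 days.
Jun 21, 1791 → Jun 21, 1792: 366 days (Feb 29, 1792 is in that span).
Jun 21, 1792 → Jun 21, 1793: 365 days.
Jun 21, 1793 → Jun 21, 1794: 365 days.
Jun 21, 1794 → Jun 21, 1795: 365 days.
Jun 21, 1795 → Jun 21, 1796: 366 days (Feb 29, 1796 is in that span).
Jun 21, 1796 → Jun 21, 1797: 365 days.
Jun 21, 1797 → Jun 21, 1798: 365 days.
Jun 21, 1798 → Jul 21, 1798: 30 days (June has 30).
Jul 21, 1798 → Aug 21, 1798: 31 days (July has 31).
Aug 21, 1798 → Sep 21, 1798: 31 days (August has 31).
Sep 21, 1798 → Oct 21, 1798: 30 days (September has 30).
Oct 21, 1798 → Nov 21, 1798: 31 days (October has 31).
Nov 21, 1798 → Dec 11, 1798: 20 days.
Total: 6382 days.

6382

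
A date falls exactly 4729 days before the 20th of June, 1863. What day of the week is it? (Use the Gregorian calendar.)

Jun 20, 1863 is a Saturday.
4729 mod 7 = 4, so 4729 days before a Saturday is Saturday − 4 = Tuesday.

Tuesday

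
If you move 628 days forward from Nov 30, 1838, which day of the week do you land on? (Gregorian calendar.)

Nov 30, 1838 is a Friday.
628 mod 7 = 5, so 628 days after a Friday is Friday + 5 = Wednesday.

Wednesday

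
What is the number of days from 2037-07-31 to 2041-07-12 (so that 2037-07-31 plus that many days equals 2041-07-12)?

Jul 31, 2037 → Jul 31, 2038: 365 days.
Jul 31, 2038 → Jul 31, 2039: 365 days.
Jul 31, 2039 → Jul 31, 2040: 366 days (Feb 29, 2040 is in that span).
Jul 31, 2040 → Aug 31, 2040: 31 days (July has 31).
Aug 31, 2040 → Sep 30, 2040: 30 days (August has 31).
Sep 30, 2040 → Oct 30, 2040: 30 days (September has 30).
Oct 30, 2040 → Nov 30, 2040: 31 days (October has 31).
Nov 30, 2040 → Dec 30, 2040: 30 days (November has 30).
Dec 30, 2040 → Jan 30, 2041: 31 days (December has 31).
Jan 30, 2041 → Feb 28, 2041: 29 days (January has 31).
Feb 28, 2041 → Mar 28, 2041: 28 days (February has 28).
Mar 28, 2041 → Apr 28, 2041: 31 days (March has 31).
Apr 28, 2041 → May 28, 2041: 30 days (April has 30).
May 28, 2041 → Jun 28, 2041: 31 days (May has 31).
Jun 28, 2041 → Jul 12, 2041: 14 days.
Total: 1442 days.

1442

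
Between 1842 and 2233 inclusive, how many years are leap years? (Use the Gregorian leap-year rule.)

95

Multiples of 4 in [1842,2233]: 98.
Of those, multiples of 100: 4 (not leap unless ÷400).
Multiples of 400: 1.
Leap years = 98 − 4 + 1 = 95.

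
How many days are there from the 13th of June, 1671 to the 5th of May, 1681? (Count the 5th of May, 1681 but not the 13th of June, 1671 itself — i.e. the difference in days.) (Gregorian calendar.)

Jun 13, 1671 → Jun 13, 1672: 366 days (Feb 29, 1672 is in that span).
Jun 13, 1672 → Jun 13, 1673: 365 days.
Jun 13, 1673 → Jun 13, 1674: 365 days.
Jun 13, 1674 → Jun 13, 1675: 365 days.
Jun 13, 1675 → Jun 13, 1676: 366 days (Feb 29, 1676 is in that span).
Jun 13, 1676 → Jun 13, 1677: 365 days.
Jun 13, 1677 → Jun 13, 1678: 365 days.
Jun 13, 1678 → Jun 13, 1679: 365 days.
Jun 13, 1679 → Jun 13, 1680: 366 days (Feb 29, 1680 is in that span).
Jun 13, 1680 → Jul 13, 1680: 30 days (June has 30).
Jul 13, 1680 → Aug 13, 1680: 31 days (July has 31).
Aug 13, 1680 → Sep 13, 1680: 31 days (August has 31).
Sep 13, 1680 → Oct 13, 1680: 30 days (September has 30).
Oct 13, 1680 → Nov 13, 1680: 31 days (October has 31).
Nov 13, 1680 → Dec 13, 1680: 30 days (November has 30).
Dec 13, 1680 → Jan 13, 1681: 31 days (December has 31).
Jan 13, 1681 → Feb 13, 1681: 31 days (January has 31).
Feb 13, 1681 → Mar 13, 1681: 28 days (February has 28).
Mar 13, 1681 → Apr 13, 1681: 31 days (March has 31).
Apr 13, 1681 → May 5, 1681: 22 days.
Total: 3614 days.

3614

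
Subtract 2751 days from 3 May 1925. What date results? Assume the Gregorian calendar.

−365 (one year) → May 3, 1924 (2386 left).
−366 (one year; includes Feb 29, 1924) → May 3, 1923 (2020 left).
−365 (one year) → May 3, 1922 (1655 left).
−365 (one year) → May 3, 1921 (1290 left).
−365 (one year) → May 3, 1920 (925 left).
−366 (one year; includes Feb 29, 1920) → May 3, 1919 (559 left).
−365 (one year) → May 3, 1918 (194 left).
−3 → Apr 30, 1918 (end of Apr, 30 days; 191 left).
−30 → Mar 31, 1918 (end of Mar, 31 days; 161 left).
−31 → Feb 28, 1918 (end of Feb, 28 days; 130 left).
−28 → Jan 31, 1918 (end of Jan, 31 days; 102 left).
−31 → Dec 31, 1917 (end of Dec, 31 days; 71 left).
−31 → Nov 30, 1917 (end of Nov, 30 days; 40 left).
−30 → Oct 31, 1917 (end of Oct, 31 days; 10 left).
−10 → Oct 21, 1917.

October 21, 1917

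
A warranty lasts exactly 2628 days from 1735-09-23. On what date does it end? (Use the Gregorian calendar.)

December 3, 1742

+366 (one year; includes Feb 29, 1736) → Sep 23, 1736 (2262 left).
+365 (one year) → Sep 23, 1737 (1897 left).
+365 (one year) → Sep 23, 1738 (1532 left).
+365 (one year) → Sep 23, 1739 (1167 left).
+366 (one year; includes Feb 29, 1740) → Sep 23, 1740 (801 left).
+365 (one year) → Sep 23, 1741 (436 left).
+365 (one year) → Sep 23, 1742 (71 left).
Sep has 30 days: +8 → Oct 1, 1742 (63 left).
Oct has 31 days: +31 → Nov 1, 1742 (32 left).
Nov has 30 days: +30 → Dec 1, 1742 (2 left).
+2 → Dec 3, 1742.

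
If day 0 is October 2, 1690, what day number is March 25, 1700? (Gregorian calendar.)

3461

Oct 2, 1690 → Oct 2, 1691: 365 days.
Oct 2, 1691 → Oct 2, 1692: 366 days (Feb 29, 1692 is in that span).
Oct 2, 1692 → Oct 2, 1693: 365 days.
Oct 2, 1693 → Oct 2, 1694: 365 days.
Oct 2, 1694 → Oct 2, 1695: 365 days.
Oct 2, 1695 → Oct 2, 1696: 366 days (Feb 29, 1696 is in that span).
Oct 2, 1696 → Oct 2, 1697: 365 days.
Oct 2, 1697 → Oct 2, 1698: 365 days.
Oct 2, 1698 → Oct 2, 1699: 365 days.
Oct 2, 1699 → Nov 2, 1699: 31 days (October has 31).
Nov 2, 1699 → Dec 2, 1699: 30 days (November has 30).
Dec 2, 1699 → Jan 2, 1700: 31 days (December has 31).
Jan 2, 1700 → Feb 2, 1700: 31 days (January has 31).
Feb 2, 1700 → Mar 2, 1700: 28 days (February has 28).
Mar 2, 1700 → Mar 25, 1700: 23 days.
Total: 3461 days.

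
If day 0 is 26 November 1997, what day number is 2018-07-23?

Nov 26, 1997 → Nov 26, 1998: 365 days.
Nov 26, 1998 → Nov 26, 1999: 365 days.
Nov 26, 1999 → Nov 26, 2000: 366 days (Feb 29, 2000 is in that span).
Nov 26, 2000 → Nov 26, 2001: 365 days.
Nov 26, 2001 → Nov 26, 2002: 365 days.
Nov 26, 2002 → Nov 26, 2003: 365 days.
Nov 26, 2003 → Nov 26, 2004: 366 days (Feb 29, 2004 is in that span).
Nov 26, 2004 → Nov 26, 2005: 365 days.
Nov 26, 2005 → Nov 26, 2006: 365 days.
Nov 26, 2006 → Nov 26, 2007: 365 days.
Nov 26, 2007 → Nov 26, 2008: 366 days (Feb 29, 2008 is in that span).
Nov 26, 2008 → Nov 26, 2009: 365 days.
Nov 26, 2009 → Nov 26, 2010: 365 days.
Nov 26, 2010 → Nov 26, 2011: 365 days.
Nov 26, 2011 → Nov 26, 2012: 366 days (Feb 29, 2012 is in that span).
Nov 26, 2012 → Nov 26, 2013: 365 days.
Nov 26, 2013 → Nov 26, 2014: 365 days.
Nov 26, 2014 → Nov 26, 2015: 365 days.
Nov 26, 2015 → Nov 26, 2016: 366 days (Feb 29, 2016 is in that span).
Nov 26, 2016 → Nov 26, 2017: 365 days.
Nov 26, 2017 → Dec 26, 2017: 30 days (November has 30).
Dec 26, 2017 → Jan 26, 2018: 31 days (December has 31).
Jan 26, 2018 → Feb 26, 2018: 31 days (January has 31).
Feb 26, 2018 → Mar 26, 2018: 28 days (February has 28).
Mar 26, 2018 → Apr 26, 2018: 31 days (March has 31).
Apr 26, 2018 → May 26, 2018: 30 days (April has 30).
May 26, 2018 → Jun 26, 2018: 31 days (May has 31).
Jun 26, 2018 → Jul 23, 2018: 27 days.
Total: 7544 days.

7544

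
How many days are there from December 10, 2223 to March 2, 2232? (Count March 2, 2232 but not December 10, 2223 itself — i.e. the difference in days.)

3005

Dec 10, 2223 → Dec 10, 2224: 366 days (Feb 29, 2224 is in that span).
Dec 10, 2224 → Dec 10, 2225: 365 days.
Dec 10, 2225 → Dec 10, 2226: 365 days.
Dec 10, 2226 → Dec 10, 2227: 365 days.
Dec 10, 2227 → Dec 10, 2228: 366 days (Feb 29, 2228 is in that span).
Dec 10, 2228 → Dec 10, 2229: 365 days.
Dec 10, 2229 → Dec 10, 2230: 365 days.
Dec 10, 2230 → Dec 10, 2231: 365 days.
Dec 10, 2231 → Jan 10, 2232: 31 days (December has 31).
Jan 10, 2232 → Feb 10, 2232: 31 days (January has 31).
Feb 10, 2232 → Mar 2, 2232: 21 days.
Total: 3005 days.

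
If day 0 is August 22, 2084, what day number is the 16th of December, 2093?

Aug 22, 2084 → Aug 22, 2085: 365 days.
Aug 22, 2085 → Aug 22, 2086: 365 days.
Aug 22, 2086 → Aug 22, 2087: 365 days.
Aug 22, 2087 → Aug 22, 2088: 366 days (Feb 29, 2088 is in that span).
Aug 22, 2088 → Aug 22, 2089: 365 days.
Aug 22, 2089 → Aug 22, 2090: 365 days.
Aug 22, 2090 → Aug 22, 2091: 365 days.
Aug 22, 2091 → Aug 22, 2092: 366 days (Feb 29, 2092 is in that span).
Aug 22, 2092 → Aug 22, 2093: 365 days.
Aug 22, 2093 → Sep 22, 2093: 31 days (August has 31).
Sep 22, 2093 → Oct 22, 2093: 30 days (September has 30).
Oct 22, 2093 → Nov 22, 2093: 31 days (October has 31).
Nov 22, 2093 → Dec 16, 2093: 24 days.
Total: 3403 days.

3403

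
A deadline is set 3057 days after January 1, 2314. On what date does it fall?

+365 (one year) → Jan 1, 2315 (2692 left).
+365 (one year) → Jan 1, 2316 (2327 left).
+366 (one year; includes Feb 29, 2316) → Jan 1, 2317 (1961 left).
+365 (one year) → Jan 1, 2318 (1596 left).
+365 (one year) → Jan 1, 2319 (1231 left).
+365 (one year) → Jan 1, 2320 (866 left).
+366 (one year; includes Feb 29, 2320) → Jan 1, 2321 (500 left).
+365 (one year) → Jan 1, 2322 (135 left).
Jan has 31 days: +31 → Feb 1, 2322 (104 left).
Feb has 28 days: +28 → Mar 1, 2322 (76 left).
Mar has 31 days: +31 → Apr 1, 2322 (45 left).
Apr has 30 days: +30 → May 1, 2322 (15 left).
+15 → May 16, 2322.

May 16, 2322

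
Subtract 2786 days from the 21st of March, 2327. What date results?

August 4, 2319

−365 (one year) → Mar 21, 2326 (2421 left).
−365 (one year) → Mar 21, 2325 (2056 left).
−365 (one year) → Mar 21, 2324 (1691 left).
−366 (one year; includes Feb 29, 2324) → Mar 21, 2323 (1325 left).
−365 (one year) → Mar 21, 2322 (960 left).
−365 (one year) → Mar 21, 2321 (595 left).
−365 (one year) → Mar 21, 2320 (230 left).
−21 → Feb 29, 2320 (end of Feb, 29 days; 209 left).
−29 → Jan 31, 2320 (end of Jan, 31 days; 180 left).
−31 → Dec 31, 2319 (end of Dec, 31 days; 149 left).
−31 → Nov 30, 2319 (end of Nov, 30 days; 118 left).
−30 → Oct 31, 2319 (end of Oct, 31 days; 88 left).
−31 → Sep 30, 2319 (end of Sep, 30 days; 57 left).
−30 → Aug 31, 2319 (end of Aug, 31 days; 27 left).
−27 → Aug 4, 2319.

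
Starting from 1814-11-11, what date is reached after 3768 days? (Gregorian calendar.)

+365 (one year) → Nov 11, 1815 (3403 left).
+366 (one year; includes Feb 29, 1816) → Nov 11, 1816 (3037 left).
+365 (one year) → Nov 11, 1817 (2672 left).
+365 (one year) → Nov 11, 1818 (2307 left).
+365 (one year) → Nov 11, 1819 (1942 left).
+366 (one year; includes Feb 29, 1820) → Nov 11, 1820 (1576 left).
+365 (one year) → Nov 11, 1821 (1211 left).
+365 (one year) → Nov 11, 1822 (846 left).
+365 (one year) → Nov 11, 1823 (481 left).
+366 (one year; includes Feb 29, 1824) → Nov 11, 1824 (115 left).
Nov has 30 days: +20 → Dec 1, 1824 (95 left).
Dec has 31 days: +31 → Jan 1, 1825 (64 left).
Jan has 31 days: +31 → Feb 1, 1825 (33 left).
Feb has 28 days: +28 → Mar 1, 1825 (5 left).
+5 → Mar 6, 1825.

March 6, 1825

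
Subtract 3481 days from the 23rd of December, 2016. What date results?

June 13, 2007

−366 (one year; includes Feb 29, 2016) → Dec 23, 2015 (3115 left).
−365 (one year) → Dec 23, 2014 (2750 left).
−365 (one year) → Dec 23, 2013 (2385 left).
−365 (one year) → Dec 23, 2012 (2020 left).
−366 (one year; includes Feb 29, 2012) → Dec 23, 2011 (1654 left).
−365 (one year) → Dec 23, 2010 (1289 left).
−365 (one year) → Dec 23, 2009 (924 left).
−365 (one year) → Dec 23, 2008 (559 left).
−366 (one year; includes Feb 29, 2008) → Dec 23, 2007 (193 left).
−23 → Nov 30, 2007 (end of Nov, 30 days; 170 left).
−30 → Oct 31, 2007 (end of Oct, 31 days; 140 left).
−31 → Sep 30, 2007 (end of Sep, 30 days; 109 left).
−30 → Aug 31, 2007 (end of Aug, 31 days; 79 left).
−31 → Jul 31, 2007 (end of Jul, 31 days; 48 left).
−31 → Jun 30, 2007 (end of Jun, 30 days; 17 left).
−17 → Jun 13, 2007.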